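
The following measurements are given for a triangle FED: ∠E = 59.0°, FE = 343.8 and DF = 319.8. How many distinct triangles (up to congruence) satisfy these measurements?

FE·sin E = 343.8·sin(59.0°) ≈ 294.7.
Since FE sin E < DF < FE (294.7 < 319.8 < 343.8), two triangles exist.

2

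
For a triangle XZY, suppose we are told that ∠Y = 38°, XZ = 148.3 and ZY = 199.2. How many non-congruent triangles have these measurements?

2

ZY·sin Y = 199.2·sin(38°) ≈ 122.6.
Since ZY sin Y < XZ < ZY (122.6 < 148.3 < 199.2), two triangles exist.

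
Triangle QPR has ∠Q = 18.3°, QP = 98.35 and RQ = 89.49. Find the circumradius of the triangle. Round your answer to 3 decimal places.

49.563

By the law of cosines, PR² = RQ² + QP² − 2·RQ·QP·cos Q = 968.75, so PR ≈ 31.125.
Area = ½·RQ·QP·sin Q ≈ 1381.8.
Circumradius = PR/(2 sin Q) ≈ 49.563.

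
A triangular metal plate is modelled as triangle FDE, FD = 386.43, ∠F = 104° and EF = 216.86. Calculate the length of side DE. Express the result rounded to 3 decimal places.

486.727

By the law of cosines, DE² = EF² + FD² − 2·EF·FD·cos F = 2.369e+05, so DE ≈ 486.73.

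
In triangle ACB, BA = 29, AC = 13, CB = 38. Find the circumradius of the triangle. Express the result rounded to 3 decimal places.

R ≈ 23.235

By the law of cosines, cos A = (BA² + AC² − CB²) / (2·BA·AC) ≈ -0.57560, so ∠A ≈ 125.14°.
Circumradius = CB/(2 sin A) ≈ 23.235.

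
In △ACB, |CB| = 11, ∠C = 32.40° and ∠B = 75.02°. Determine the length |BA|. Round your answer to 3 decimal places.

The third angle is ∠A = 180° − ∠C − ∠B = 72.58°.
Law of sines: |BA| = |CB|·sin C/sin A ≈ 6.1774.

6.177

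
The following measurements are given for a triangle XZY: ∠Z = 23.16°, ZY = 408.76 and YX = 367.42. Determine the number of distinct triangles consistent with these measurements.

ZY·sin Z = 408.76·sin(23.16°) ≈ 160.8.
Since ZY sin Z < YX < ZY (160.8 < 367.42 < 408.76), two triangles exist.

2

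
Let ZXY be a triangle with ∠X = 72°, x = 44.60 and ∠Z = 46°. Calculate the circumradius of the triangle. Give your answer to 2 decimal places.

The third angle is ∠Y = 180° − ∠Z − ∠X = 62.00°.
Law of sines: z = x·sin Z/sin X ≈ 33.734.
Law of sines: y = x·sin Y/sin X ≈ 41.406.
Circumradius = x/(2 sin X) ≈ 23.448.

R ≈ 23.45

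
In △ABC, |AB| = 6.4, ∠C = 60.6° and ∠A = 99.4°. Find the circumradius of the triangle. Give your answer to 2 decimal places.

R ≈ 3.67

The third angle is ∠B = 180° − ∠C − ∠A = 20.00°.
Law of sines: |BC| = |AB|·sin A/sin C ≈ 7.2474.
Law of sines: |CA| = |AB|·sin B/sin C ≈ 2.5125.
Circumradius = |AB|/(2 sin C) ≈ 3.673.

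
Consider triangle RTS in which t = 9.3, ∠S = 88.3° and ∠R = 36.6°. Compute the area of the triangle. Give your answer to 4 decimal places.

area ≈ 31.4239

The third angle is ∠T = 180° − ∠S − ∠R = 55.10°.
Law of sines: r = t·sin R/sin T ≈ 6.7608.
Law of sines: s = t·sin S/sin T ≈ 11.334.
Area = ½·t·r·sin S ≈ 31.424.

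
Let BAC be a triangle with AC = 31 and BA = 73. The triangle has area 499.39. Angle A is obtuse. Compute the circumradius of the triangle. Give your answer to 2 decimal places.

115.26

From area = ½·BA·AC·sin A, we get sin A = 2·area/(BA·AC) ≈ 0.44135.
Taking the obtuse solution, ∠A ≈ 153.81°.
Law of cosines then gives CB ≈ 101.74.
Circumradius = CB/(2 sin A) ≈ 115.26.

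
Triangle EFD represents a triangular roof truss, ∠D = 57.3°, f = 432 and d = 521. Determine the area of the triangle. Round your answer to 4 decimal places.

area ≈ 110258.1617

Law of sines: sin F = f·sin D/d ≈ 0.69776.
Since d ≥ f, only the acute value applies: ∠F ≈ 44.25°.
Then ∠E = 180° − ∠D − ∠F ≈ 78.45°.
Law of sines gives e = d·sin E/sin D ≈ 606.59.
Area = ½·d·f·sin E ≈ 1.1026e+05.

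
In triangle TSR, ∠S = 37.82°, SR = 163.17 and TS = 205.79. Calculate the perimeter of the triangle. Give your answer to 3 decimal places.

495.148

By the law of cosines, RT² = TS² + SR² − 2·TS·SR·cos S = 15924, so RT ≈ 126.19.
Semiperimeter s = (163.17+126.19+205.79)/2 = 247.57.
Perimeter = 163.17 + 126.19 + 205.79 = 495.15.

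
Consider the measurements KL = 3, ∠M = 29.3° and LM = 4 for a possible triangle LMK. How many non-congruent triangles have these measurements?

2

LM·sin M = 4·sin(29.3°) ≈ 1.958.
Since LM sin M < KL < LM (1.958 < 3 < 4), two triangles exist.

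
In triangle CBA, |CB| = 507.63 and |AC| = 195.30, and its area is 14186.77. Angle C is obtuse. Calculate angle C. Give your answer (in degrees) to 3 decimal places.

163.370

From area = ½·|AC|·|CB|·sin C, we get sin C = 2·area/(|AC|·|CB|) ≈ 0.28620.
Taking the obtuse solution, ∠C ≈ 163.37°.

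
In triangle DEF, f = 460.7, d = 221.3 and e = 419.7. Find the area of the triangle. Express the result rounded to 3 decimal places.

area ≈ 46328.085

Semiperimeter s = (221.3 + 419.7 + 460.7)/2 = 550.85.
Heron's formula: area = √(550.85·329.55·131.15·90.15) ≈ 46328.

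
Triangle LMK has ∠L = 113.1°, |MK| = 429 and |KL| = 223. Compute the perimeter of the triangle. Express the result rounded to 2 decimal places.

perimeter ≈ 941.29

Law of sines: sin M = |KL|·sin L/|MK| ≈ 0.47814.
Since |MK| ≥ |KL|, only the acute value applies: ∠M ≈ 28.56°.
Then ∠K = 180° − ∠L − ∠M ≈ 38.34°.
Law of sines gives |LM| = |MK|·sin K/sin L ≈ 289.29.
Semiperimeter s = (429+223+289.29)/2 = 470.65.
Perimeter = 429 + 223 + 289.29 = 941.29.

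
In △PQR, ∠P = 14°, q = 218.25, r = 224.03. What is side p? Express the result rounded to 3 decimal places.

By the law of cosines, p² = q² + r² − 2·q·r·cos P = 2938.2, so p ≈ 54.205.

54.205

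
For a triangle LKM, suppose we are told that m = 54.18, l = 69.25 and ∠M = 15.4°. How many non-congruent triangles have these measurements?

l·sin M = 69.25·sin(15.4°) ≈ 18.39.
Since l sin M < m < l (18.39 < 54.18 < 69.25), two triangles exist.

2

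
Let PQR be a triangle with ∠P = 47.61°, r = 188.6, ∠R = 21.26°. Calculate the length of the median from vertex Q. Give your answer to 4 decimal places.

The third angle is ∠Q = 180° − ∠R − ∠P = 111.13°.
Law of sines: p = r·sin P/sin R ≈ 384.15.
Law of sines: q = r·sin Q/sin R ≈ 485.16.
Median from Q: ½√(2·r² + 2·p² − q²) ≈ 180.91.

180.9071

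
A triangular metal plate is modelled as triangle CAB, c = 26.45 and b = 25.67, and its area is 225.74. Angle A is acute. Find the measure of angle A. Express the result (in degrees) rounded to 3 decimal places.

41.678

From area = ½·b·c·sin A, we get sin A = 2·area/(b·c) ≈ 0.66495.
Taking the acute solution, ∠A ≈ 41.68°.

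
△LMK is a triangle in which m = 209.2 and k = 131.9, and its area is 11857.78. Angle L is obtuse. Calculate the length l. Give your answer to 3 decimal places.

From area = ½·m·k·sin L, we get sin L = 2·area/(m·k) ≈ 0.85946.
Taking the obtuse solution, ∠L ≈ 120.74°.
Law of cosines then gives l ≈ 298.95.

298.954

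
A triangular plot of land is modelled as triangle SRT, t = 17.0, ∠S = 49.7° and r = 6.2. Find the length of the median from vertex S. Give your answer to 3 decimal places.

10.768

By the law of cosines, s² = r² + t² − 2·r·t·cos S = 191.1, so s ≈ 13.824.
Median from S: ½√(2·r² + 2·t² − s²) ≈ 10.768.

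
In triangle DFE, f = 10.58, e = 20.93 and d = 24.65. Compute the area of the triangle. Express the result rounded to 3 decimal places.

area ≈ 109.779

Semiperimeter s = (24.65 + 10.58 + 20.93)/2 = 28.08.
Heron's formula: area = √(28.08·3.43·17.5·7.15) ≈ 109.78.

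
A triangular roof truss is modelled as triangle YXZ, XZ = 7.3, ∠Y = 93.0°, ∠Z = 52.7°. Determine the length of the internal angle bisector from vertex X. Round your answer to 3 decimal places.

6.186

The third angle is ∠X = 180° − ∠Z − ∠Y = 34.30°.
Law of sines: ZY = XZ·sin X/sin Y ≈ 4.1194.
Law of sines: YX = XZ·sin Z/sin Y ≈ 5.8149.
The bisector from X has length 2·YX·XZ·cos(∠X/2)/(YX+XZ) ≈ 6.1855.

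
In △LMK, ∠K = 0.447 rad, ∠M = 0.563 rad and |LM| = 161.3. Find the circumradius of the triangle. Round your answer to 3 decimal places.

The third angle is ∠L = π − ∠M − ∠K = 2.132 rad.
Law of sines: |MK| = |LM|·sin L/sin K ≈ 316.
Law of sines: |KL| = |LM|·sin M/sin K ≈ 199.16.
Circumradius = |LM|/(2 sin K) ≈ 186.58.

186.577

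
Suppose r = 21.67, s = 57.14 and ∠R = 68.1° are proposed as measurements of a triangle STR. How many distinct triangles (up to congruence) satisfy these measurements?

s·sin R = 57.14·sin(68.1°) ≈ 53.02.
Since r = 21.67 < 53.02 = s sin R, no triangle exists.

0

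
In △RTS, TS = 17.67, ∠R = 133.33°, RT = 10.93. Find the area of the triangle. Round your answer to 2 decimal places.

Law of sines: sin S = RT·sin R/TS ≈ 0.44995.
Since TS ≥ RT, only the acute value applies: ∠S ≈ 26.74°.
Then ∠T = 180° − ∠R − ∠S ≈ 19.93°.
Law of sines gives SR = TS·sin T/sin R ≈ 8.2801.
Area = ½·TS·RT·sin T ≈ 32.916.

area ≈ 32.92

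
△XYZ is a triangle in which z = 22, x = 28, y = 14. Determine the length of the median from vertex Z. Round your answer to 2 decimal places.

Median from Z: ½√(2·x² + 2·y² − z²) ≈ 19.209.

m_Z ≈ 19.21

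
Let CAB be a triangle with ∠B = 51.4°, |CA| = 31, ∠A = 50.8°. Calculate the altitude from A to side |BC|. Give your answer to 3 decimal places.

The third angle is ∠C = 180° − ∠A − ∠B = 77.80°.
Law of sines: |AB| = |CA|·sin C/sin B ≈ 38.77.
Law of sines: |BC| = |CA|·sin A/sin B ≈ 30.739.
Area = ½·|CA|·|AB|·sin A ≈ 465.7.
The altitude from A has length 2·area/|BC| ≈ 30.3.

h_A ≈ 30.300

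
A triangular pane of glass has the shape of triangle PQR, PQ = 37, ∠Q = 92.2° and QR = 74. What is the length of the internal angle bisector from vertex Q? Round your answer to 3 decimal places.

34.208

By the law of cosines, RP² = PQ² + QR² − 2·PQ·QR·cos Q = 7055.2, so RP ≈ 83.995.
The bisector from Q has length 2·PQ·QR·cos(∠Q/2)/(PQ+QR) ≈ 34.208.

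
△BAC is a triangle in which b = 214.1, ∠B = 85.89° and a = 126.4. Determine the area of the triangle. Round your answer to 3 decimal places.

area ≈ 11479.274

Law of sines: sin A = a·sin B/b ≈ 0.58886.
Since b ≥ a, only the acute value applies: ∠A ≈ 36.08°.
Then ∠C = 180° − ∠B − ∠A ≈ 58.03°.
Law of sines gives c = b·sin C/sin B ≈ 182.1.
Area = ½·b·a·sin C ≈ 11479.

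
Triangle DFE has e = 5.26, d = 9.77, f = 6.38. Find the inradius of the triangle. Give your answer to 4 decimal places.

Semiperimeter s = (9.77 + 6.38 + 5.26)/2 = 10.705.
Heron's formula: area = √(10.705·0.935·4.325·5.445) ≈ 15.353.
Inradius = area/s = 15.353/10.705 ≈ 1.4342.

1.4342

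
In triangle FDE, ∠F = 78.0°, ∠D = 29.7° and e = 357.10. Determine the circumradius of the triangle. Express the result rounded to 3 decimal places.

187.422

The third angle is ∠E = 180° − ∠F − ∠D = 72.30°.
Law of sines: f = e·sin F/sin E ≈ 366.65.
Law of sines: d = e·sin D/sin E ≈ 185.72.
Circumradius = e/(2 sin E) ≈ 187.42.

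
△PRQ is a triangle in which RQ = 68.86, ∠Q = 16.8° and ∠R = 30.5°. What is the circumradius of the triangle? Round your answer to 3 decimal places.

The third angle is ∠P = 180° − ∠R − ∠Q = 132.70°.
Law of sines: QP = RQ·sin R/sin P ≈ 47.555.
Law of sines: PR = RQ·sin Q/sin P ≈ 27.082.
Circumradius = RQ/(2 sin P) ≈ 46.849.

46.849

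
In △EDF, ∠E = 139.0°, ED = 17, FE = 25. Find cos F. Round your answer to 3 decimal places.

By the law of cosines, DF² = FE² + ED² − 2·FE·ED·cos E = 1555.5, so DF ≈ 39.44.
Law of cosines again: cos F = (DF² + FE² − ED²)/(2·DF·FE) ≈ 0.95918, so ∠F ≈ 16.43°.

cos F ≈ 0.959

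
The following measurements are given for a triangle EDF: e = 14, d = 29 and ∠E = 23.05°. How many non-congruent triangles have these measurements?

d·sin E = 29·sin(23.05°) ≈ 11.35.
Since d sin E < e < d (11.35 < 14 < 29), two triangles exist.

2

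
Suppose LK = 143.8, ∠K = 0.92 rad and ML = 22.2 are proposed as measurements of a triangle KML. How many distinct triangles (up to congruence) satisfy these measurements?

0

LK·sin K = 143.8·sin(0.92 rad) ≈ 114.4.
Since ML = 22.2 < 114.4 = LK sin K, no triangle exists.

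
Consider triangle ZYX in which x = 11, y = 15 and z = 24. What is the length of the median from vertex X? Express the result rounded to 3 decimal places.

19.242

Median from X: ½√(2·z² + 2·y² − x²) ≈ 19.242.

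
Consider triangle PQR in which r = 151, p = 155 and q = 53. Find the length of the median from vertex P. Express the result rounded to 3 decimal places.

Median from P: ½√(2·q² + 2·r² − p²) ≈ 82.455.

82.455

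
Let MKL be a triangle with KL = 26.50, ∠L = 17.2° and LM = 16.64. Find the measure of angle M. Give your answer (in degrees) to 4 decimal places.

By the law of cosines, MK² = KL² + LM² − 2·KL·LM·cos L = 136.66, so MK ≈ 11.69.
Law of cosines again: cos M = (LM² + MK² − KL²)/(2·LM·MK) ≈ -0.74206, so ∠M ≈ 137.91°.

137.9076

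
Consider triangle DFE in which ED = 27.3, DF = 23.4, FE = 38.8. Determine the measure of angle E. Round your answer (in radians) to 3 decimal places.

0.637

By the law of cosines, cos E = (FE² + ED² − DF²) / (2·FE·ED) ≈ 0.80396, so ∠E ≈ 0.637 rad.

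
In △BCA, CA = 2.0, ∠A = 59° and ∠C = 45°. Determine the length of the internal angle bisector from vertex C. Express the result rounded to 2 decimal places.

1.73

The third angle is ∠B = 180° − ∠C − ∠A = 76.00°.
Law of sines: AB = CA·sin C/sin B ≈ 1.4575.
Law of sines: BC = CA·sin A/sin B ≈ 1.7668.
The bisector from C has length 2·BC·CA·cos(∠C/2)/(BC+CA) ≈ 1.7334.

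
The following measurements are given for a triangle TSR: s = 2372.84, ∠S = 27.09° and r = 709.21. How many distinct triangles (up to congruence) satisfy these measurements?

r·sin S = 709.21·sin(27.09°) ≈ 323.
Since s ≥ r, exactly one triangle exists.

1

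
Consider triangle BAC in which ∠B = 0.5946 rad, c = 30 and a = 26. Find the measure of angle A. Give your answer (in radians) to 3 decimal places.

By the law of cosines, b² = a² + c² − 2·a·c·cos B = 283.74, so b ≈ 16.845.
Law of cosines again: cos A = (c² + b² − a²)/(2·c·b) ≈ 0.50238, so ∠A ≈ 1.0445 rad.

1.044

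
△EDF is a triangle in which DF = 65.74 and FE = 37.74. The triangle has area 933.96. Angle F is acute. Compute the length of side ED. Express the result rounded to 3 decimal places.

From area = ½·DF·FE·sin F, we get sin F = 2·area/(DF·FE) ≈ 0.75288.
Taking the acute solution, ∠F ≈ 48.84°.
Law of cosines then gives ED ≈ 49.802.

49.802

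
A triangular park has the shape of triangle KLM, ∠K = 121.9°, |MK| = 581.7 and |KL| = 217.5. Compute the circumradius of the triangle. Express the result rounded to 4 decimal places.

R ≈ 424.4499

By the law of cosines, |LM|² = |MK|² + |KL|² − 2·|MK|·|KL|·cos K = 5.194e+05, so |LM| ≈ 720.69.
Area = ½·|MK|·|KL|·sin K ≈ 53706.
Circumradius = |LM|/(2 sin K) ≈ 424.45.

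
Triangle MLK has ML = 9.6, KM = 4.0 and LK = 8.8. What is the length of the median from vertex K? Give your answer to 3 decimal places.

Median from K: ½√(2·LK² + 2·KM² − ML²) ≈ 4.8662.

4.866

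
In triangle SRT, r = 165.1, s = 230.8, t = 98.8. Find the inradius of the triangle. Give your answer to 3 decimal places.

Semiperimeter p = (230.8 + 165.1 + 98.8)/2 = 247.35.
Heron's formula: area = √(247.35·16.55·82.25·148.55) ≈ 7072.3.
Inradius = area/p = 7072.3/247.35 ≈ 28.592.

28.592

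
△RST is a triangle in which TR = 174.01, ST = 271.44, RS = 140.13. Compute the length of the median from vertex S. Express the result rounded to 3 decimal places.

Median from S: ½√(2·RS² + 2·ST² − TR²) ≈ 197.71.

197.707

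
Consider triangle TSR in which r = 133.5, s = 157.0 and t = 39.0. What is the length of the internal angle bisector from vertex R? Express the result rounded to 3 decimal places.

By the law of cosines, cos R = (t² + s² − r²) / (2·t·s) ≈ 0.68167, so ∠R ≈ 0.8208 rad.
The bisector from R has length 2·t·s·cos(∠R/2)/(t+s) ≈ 57.292.

t_R ≈ 57.292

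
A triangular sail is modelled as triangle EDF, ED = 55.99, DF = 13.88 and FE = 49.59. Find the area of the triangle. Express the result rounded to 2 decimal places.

322.27

Semiperimeter s = (13.88 + 49.59 + 55.99)/2 = 59.73.
Heron's formula: area = √(59.73·45.85·10.14·3.74) ≈ 322.27.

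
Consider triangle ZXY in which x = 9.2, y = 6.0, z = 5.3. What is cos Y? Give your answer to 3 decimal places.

cos Y ≈ 0.787

By the law of cosines, cos Y = (z² + x² − y²) / (2·z·x) ≈ 0.78681, so ∠Y ≈ 38.11°.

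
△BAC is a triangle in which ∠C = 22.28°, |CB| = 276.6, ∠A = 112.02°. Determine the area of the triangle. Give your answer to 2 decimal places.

The third angle is ∠B = 180° − ∠A − ∠C = 45.70°.
Law of sines: |AC| = |CB|·sin B/sin A ≈ 213.54.
Law of sines: |BA| = |CB|·sin C/sin A ≈ 113.12.
Area = ½·|CB|·|AC|·sin C ≈ 11197.

area ≈ 11196.65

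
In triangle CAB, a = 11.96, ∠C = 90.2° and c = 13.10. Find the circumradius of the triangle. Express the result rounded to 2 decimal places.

Law of sines: sin A = a·sin C/c ≈ 0.91297.
Since c ≥ a, only the acute value applies: ∠A ≈ 65.92°.
Then ∠B = 180° − ∠C − ∠A ≈ 23.88°.
Law of sines gives b = c·sin B/sin C ≈ 5.3034.
Circumradius = c/(2 sin C) ≈ 6.55.

6.55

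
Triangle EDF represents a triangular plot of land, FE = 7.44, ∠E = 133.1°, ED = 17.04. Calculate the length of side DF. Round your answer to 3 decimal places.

22.781

By the law of cosines, DF² = FE² + ED² − 2·FE·ED·cos E = 518.96, so DF ≈ 22.781.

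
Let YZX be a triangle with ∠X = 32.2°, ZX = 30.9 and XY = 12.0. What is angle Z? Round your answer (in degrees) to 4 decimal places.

By the law of cosines, YZ² = ZX² + XY² − 2·ZX·XY·cos X = 471.27, so YZ ≈ 21.709.
Law of cosines again: cos Z = (YZ² + ZX² − XY²)/(2·YZ·ZX) ≈ 0.95563, so ∠Z ≈ 17.13°.

17.1311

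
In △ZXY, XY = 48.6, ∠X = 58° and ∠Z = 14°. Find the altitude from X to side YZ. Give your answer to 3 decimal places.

46.221

The third angle is ∠Y = 180° − ∠Z − ∠X = 108.00°.
Law of sines: YZ = XY·sin X/sin Z ≈ 170.37.
Law of sines: ZX = XY·sin Y/sin Z ≈ 191.06.
Area = ½·XY·YZ·sin Y ≈ 3937.3.
The altitude from X has length 2·area/YZ ≈ 46.221.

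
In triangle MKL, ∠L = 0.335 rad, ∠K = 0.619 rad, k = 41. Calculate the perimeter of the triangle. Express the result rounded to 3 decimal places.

The third angle is ∠M = π − ∠K − ∠L = 2.188 rad.
Law of sines: m = k·sin M/sin K ≈ 57.642.
Law of sines: l = k·sin L/sin K ≈ 23.232.
Semiperimeter s = (57.642+41+23.232)/2 = 60.937.
Perimeter = 57.642 + 41 + 23.232 = 121.87.

121.874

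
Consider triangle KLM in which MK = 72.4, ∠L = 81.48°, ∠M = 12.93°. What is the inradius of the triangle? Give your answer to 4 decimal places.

The third angle is ∠K = 180° − ∠L − ∠M = 85.59°.
Law of sines: LM = MK·sin K/sin L ≈ 72.991.
Law of sines: KL = MK·sin M/sin L ≈ 16.381.
Area = ½·MK·LM·sin M ≈ 591.24.
Semiperimeter s = (72.991+72.4+16.381)/2 = 80.886.
Inradius = area/s = 591.24/80.886 ≈ 7.3095.

r ≈ 7.3095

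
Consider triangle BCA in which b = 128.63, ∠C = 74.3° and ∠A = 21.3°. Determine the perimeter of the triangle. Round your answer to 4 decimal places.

perimeter ≈ 300.0039

The third angle is ∠B = 180° − ∠C − ∠A = 84.40°.
Law of sines: c = b·sin C/sin B ≈ 124.42.
Law of sines: a = b·sin A/sin B ≈ 46.949.
Semiperimeter s = (128.63+124.42+46.949)/2 = 150.
Perimeter = 128.63 + 124.42 + 46.949 = 300.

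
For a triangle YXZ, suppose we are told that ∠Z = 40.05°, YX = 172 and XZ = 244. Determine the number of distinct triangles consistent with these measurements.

2

XZ·sin Z = 244·sin(40.05°) ≈ 157.
Since XZ sin Z < YX < XZ (157 < 172 < 244), two triangles exist.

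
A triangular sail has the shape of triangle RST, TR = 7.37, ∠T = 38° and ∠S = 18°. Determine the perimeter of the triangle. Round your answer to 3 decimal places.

The third angle is ∠R = 180° − ∠S − ∠T = 124.00°.
Law of sines: ST = TR·sin R/sin S ≈ 19.772.
Law of sines: RS = TR·sin T/sin S ≈ 14.683.
Semiperimeter s = (19.772+7.37+14.683)/2 = 20.913.
Perimeter = 19.772 + 7.37 + 14.683 = 41.826.

perimeter ≈ 41.826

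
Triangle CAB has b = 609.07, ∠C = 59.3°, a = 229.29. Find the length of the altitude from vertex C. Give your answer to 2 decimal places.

226.55

By the law of cosines, c² = a² + b² − 2·a·b·cos C = 2.8094e+05, so c ≈ 530.04.
Area = ½·a·b·sin C ≈ 60041.
The altitude from C has length 2·area/c ≈ 226.55.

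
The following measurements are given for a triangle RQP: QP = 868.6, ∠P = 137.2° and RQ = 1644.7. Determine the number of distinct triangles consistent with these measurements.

1

QP·sin P = 868.6·sin(137.2°) ≈ 590.2.
Since ∠P is not acute, a triangle exists only if RQ > QP; here RQ > QP, so there is exactly one triangle.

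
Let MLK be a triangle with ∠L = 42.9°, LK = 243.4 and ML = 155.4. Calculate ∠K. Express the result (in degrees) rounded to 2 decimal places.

39.23

By the law of cosines, KM² = ML² + LK² − 2·ML·LK·cos L = 27977, so KM ≈ 167.26.
Law of cosines again: cos K = (LK² + KM² − ML²)/(2·LK·KM) ≈ 0.77461, so ∠K ≈ 39.23°.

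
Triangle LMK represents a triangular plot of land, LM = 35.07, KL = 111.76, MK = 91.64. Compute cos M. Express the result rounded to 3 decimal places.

cos M ≈ -0.445

By the law of cosines, cos M = (LM² + MK² − KL²) / (2·LM·MK) ≈ -0.44534, so ∠M ≈ 116.45°.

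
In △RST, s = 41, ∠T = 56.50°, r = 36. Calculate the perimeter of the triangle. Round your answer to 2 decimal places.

By the law of cosines, t² = r² + s² − 2·r·s·cos T = 1347.7, so t ≈ 36.711.
Semiperimeter p = (36+41+36.711)/2 = 56.855.
Perimeter = 36 + 41 + 36.711 = 113.71.

113.71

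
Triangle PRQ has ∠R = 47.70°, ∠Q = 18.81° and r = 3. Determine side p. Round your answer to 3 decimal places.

The third angle is ∠P = 180° − ∠R − ∠Q = 113.49°.
Law of sines: p = r·sin P/sin R ≈ 3.7199.

3.720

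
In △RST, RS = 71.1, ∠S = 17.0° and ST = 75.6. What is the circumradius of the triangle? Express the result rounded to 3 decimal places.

37.855

By the law of cosines, TR² = RS² + ST² − 2·RS·ST·cos S = 489.99, so TR ≈ 22.136.
Area = ½·RS·ST·sin S ≈ 785.77.
Circumradius = TR/(2 sin S) ≈ 37.855.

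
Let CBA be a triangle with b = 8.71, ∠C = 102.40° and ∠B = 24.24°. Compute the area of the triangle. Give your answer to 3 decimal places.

area ≈ 72.405

The third angle is ∠A = 180° − ∠C − ∠B = 53.36°.
Law of sines: c = b·sin C/sin B ≈ 20.72.
Law of sines: a = b·sin A/sin B ≈ 17.023.
Area = ½·b·c·sin A ≈ 72.405.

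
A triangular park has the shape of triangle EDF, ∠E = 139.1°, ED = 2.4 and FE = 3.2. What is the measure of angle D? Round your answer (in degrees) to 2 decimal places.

By the law of cosines, DF² = FE² + ED² − 2·FE·ED·cos E = 27.61, so DF ≈ 5.2545.
Law of cosines again: cos D = (ED² + DF² − FE²)/(2·ED·DF) ≈ 0.91707, so ∠D ≈ 23.50°.

∠D ≈ 23.50°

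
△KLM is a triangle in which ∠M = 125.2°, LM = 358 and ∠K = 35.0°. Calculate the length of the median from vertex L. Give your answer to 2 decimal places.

The third angle is ∠L = 180° − ∠M − ∠K = 19.80°.
Law of sines: MK = LM·sin L/sin K ≈ 211.42.
Law of sines: KL = LM·sin M/sin K ≈ 510.02.
Median from L: ½√(2·KL² + 2·LM² − MK²) ≈ 427.75.

427.75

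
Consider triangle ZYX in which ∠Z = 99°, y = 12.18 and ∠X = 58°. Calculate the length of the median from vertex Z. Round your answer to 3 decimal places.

The third angle is ∠Y = 180° − ∠X − ∠Z = 23.00°.
Law of sines: z = y·sin Z/sin Y ≈ 30.789.
Law of sines: x = y·sin X/sin Y ≈ 26.436.
Median from Z: ½√(2·y² + 2·x² − z²) ≈ 13.661.

m_Z ≈ 13.661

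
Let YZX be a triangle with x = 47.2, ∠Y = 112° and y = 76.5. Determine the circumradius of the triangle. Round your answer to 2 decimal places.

Law of sines: sin X = x·sin Y/y ≈ 0.57207.
Since y ≥ x, only the acute value applies: ∠X ≈ 34.89°.
Then ∠Z = 180° − ∠Y − ∠X ≈ 33.11°.
Law of sines gives z = y·sin Z/sin Y ≈ 45.064.
Circumradius = y/(2 sin Y) ≈ 41.254.

41.25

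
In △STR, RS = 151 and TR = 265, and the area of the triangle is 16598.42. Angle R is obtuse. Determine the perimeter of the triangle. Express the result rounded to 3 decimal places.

From area = ½·TR·RS·sin R, we get sin R = 2·area/(TR·RS) ≈ 0.82961.
Taking the obtuse solution, ∠R ≈ 2.163 rad.
Law of cosines then gives ST ≈ 371.09.
Perimeter = 265 + 151 + 371.09 = 787.09.

perimeter ≈ 787.093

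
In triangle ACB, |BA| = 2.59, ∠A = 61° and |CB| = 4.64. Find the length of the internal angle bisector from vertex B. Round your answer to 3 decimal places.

t_B ≈ 2.355

Law of sines: sin C = |BA|·sin A/|CB| ≈ 0.48820.
Since |CB| ≥ |BA|, only the acute value applies: ∠C ≈ 29.22°.
Then ∠B = 180° − ∠A − ∠C ≈ 89.78°.
Law of sines gives |AC| = |CB|·sin B/sin A ≈ 5.3051.
The bisector from B has length 2·|CB|·|BA|·cos(∠B/2)/(|CB|+|BA|) ≈ 2.3552.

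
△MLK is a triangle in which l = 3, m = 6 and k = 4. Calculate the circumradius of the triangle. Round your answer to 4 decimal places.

R ≈ 3.3754

By the law of cosines, cos M = (l² + k² − m²) / (2·l·k) ≈ -0.45833, so ∠M ≈ 2.047 rad.
Circumradius = m/(2 sin M) ≈ 3.3754.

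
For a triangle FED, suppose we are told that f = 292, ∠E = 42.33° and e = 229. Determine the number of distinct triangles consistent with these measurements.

2

f·sin E = 292·sin(42.33°) ≈ 196.6.
Since f sin E < e < f (196.6 < 229 < 292), two triangles exist.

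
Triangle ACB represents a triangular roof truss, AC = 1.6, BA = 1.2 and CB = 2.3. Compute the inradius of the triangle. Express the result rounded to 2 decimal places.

r ≈ 0.35

Semiperimeter s = (2.3 + 1.2 + 1.6)/2 = 2.55.
Heron's formula: area = √(2.55·0.25·1.35·0.95) ≈ 0.90421.
Inradius = area/s = 0.90421/2.55 ≈ 0.35459.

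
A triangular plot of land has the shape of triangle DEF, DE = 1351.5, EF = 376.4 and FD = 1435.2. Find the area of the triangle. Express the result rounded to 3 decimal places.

Semiperimeter s = (376.4 + 1435.2 + 1351.5)/2 = 1581.5.
Heron's formula: area = √(1581.5·1205.2·146.35·230.05) ≈ 2.5332e+05.

area ≈ 253320.011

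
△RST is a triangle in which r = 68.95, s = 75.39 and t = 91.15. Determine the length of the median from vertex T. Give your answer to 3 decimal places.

56.052

Median from T: ½√(2·r² + 2·s² − t²) ≈ 56.052.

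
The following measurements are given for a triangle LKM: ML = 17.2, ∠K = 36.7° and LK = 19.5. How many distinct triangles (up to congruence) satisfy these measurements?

LK·sin K = 19.5·sin(36.7°) ≈ 11.65.
Since LK sin K < ML < LK (11.65 < 17.2 < 19.5), two triangles exist.

2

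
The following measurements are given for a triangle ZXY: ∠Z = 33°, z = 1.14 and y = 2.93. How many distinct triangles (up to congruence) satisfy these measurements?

y·sin Z = 2.93·sin(33°) ≈ 1.596.
Since z = 1.14 < 1.596 = y sin Z, no triangle exists.

0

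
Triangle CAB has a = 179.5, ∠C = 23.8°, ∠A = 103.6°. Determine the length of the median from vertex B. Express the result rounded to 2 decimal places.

116.22

The third angle is ∠B = 180° − ∠C − ∠A = 52.60°.
Law of sines: c = a·sin C/sin A ≈ 74.526.
Law of sines: b = a·sin B/sin A ≈ 146.71.
Median from B: ½√(2·c² + 2·a² − b²) ≈ 116.22.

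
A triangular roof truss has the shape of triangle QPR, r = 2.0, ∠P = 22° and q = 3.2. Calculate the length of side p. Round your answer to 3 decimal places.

By the law of cosines, p² = r² + q² − 2·r·q·cos P = 2.372, so p ≈ 1.5401.

1.540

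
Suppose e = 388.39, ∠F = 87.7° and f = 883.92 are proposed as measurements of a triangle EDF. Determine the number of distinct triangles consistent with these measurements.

1

e·sin F = 388.39·sin(87.7°) ≈ 388.1.
Since f ≥ e, exactly one triangle exists.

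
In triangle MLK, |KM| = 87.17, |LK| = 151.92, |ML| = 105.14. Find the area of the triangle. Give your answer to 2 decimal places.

area ≈ 4446.89

Semiperimeter s = (151.92 + 87.17 + 105.14)/2 = 172.11.
Heron's formula: area = √(172.11·20.195·84.945·66.975) ≈ 4446.9.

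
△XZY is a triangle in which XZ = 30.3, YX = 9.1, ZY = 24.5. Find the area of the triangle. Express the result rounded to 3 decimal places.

Semiperimeter s = (24.5 + 9.1 + 30.3)/2 = 31.95.
Heron's formula: area = √(31.95·7.45·22.85·1.65) ≈ 94.732.

94.732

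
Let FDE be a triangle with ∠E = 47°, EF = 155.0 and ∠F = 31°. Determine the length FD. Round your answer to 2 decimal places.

115.89

The third angle is ∠D = 180° − ∠E − ∠F = 102.00°.
Law of sines: FD = EF·sin E/sin D ≈ 115.89.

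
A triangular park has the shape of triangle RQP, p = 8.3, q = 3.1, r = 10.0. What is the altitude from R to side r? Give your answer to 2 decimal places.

h_R ≈ 2.34

Semiperimeter s = (10 + 3.1 + 8.3)/2 = 10.7.
Heron's formula: area = √(10.7·0.7·7.6·2.4) ≈ 11.688.
The altitude from R has length 2·area/r ≈ 2.3377.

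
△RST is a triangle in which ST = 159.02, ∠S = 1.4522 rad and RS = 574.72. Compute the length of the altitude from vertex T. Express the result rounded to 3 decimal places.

By the law of cosines, TR² = RS² + ST² − 2·RS·ST·cos S = 3.3396e+05, so TR ≈ 577.9.
Area = ½·RS·ST·sin S ≈ 45375.
The altitude from T has length 2·area/RS ≈ 157.9.

157.903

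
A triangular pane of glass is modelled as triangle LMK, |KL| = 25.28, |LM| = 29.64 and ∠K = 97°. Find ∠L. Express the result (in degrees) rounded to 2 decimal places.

25.16

Law of sines: sin M = |KL|·sin K/|LM| ≈ 0.84654.
Since |LM| ≥ |KL|, only the acute value applies: ∠M ≈ 57.84°.
Then ∠L = 180° − ∠K − ∠M ≈ 25.16°.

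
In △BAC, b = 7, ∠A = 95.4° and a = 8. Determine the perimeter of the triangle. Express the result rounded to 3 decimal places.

18.270

Law of sines: sin B = b·sin A/a ≈ 0.87112.
Since a ≥ b, only the acute value applies: ∠B ≈ 60.59°.
Then ∠C = 180° − ∠A − ∠B ≈ 24.01°.
Law of sines gives c = a·sin C/sin A ≈ 3.2699.
Semiperimeter s = (7+8+3.2699)/2 = 9.1349.
Perimeter = 7 + 8 + 3.2699 = 18.27.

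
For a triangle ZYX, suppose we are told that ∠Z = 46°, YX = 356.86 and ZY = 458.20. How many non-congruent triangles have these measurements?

ZY·sin Z = 458.20·sin(46°) ≈ 329.6.
Since ZY sin Z < YX < ZY (329.6 < 356.86 < 458.20), two triangles exist.

2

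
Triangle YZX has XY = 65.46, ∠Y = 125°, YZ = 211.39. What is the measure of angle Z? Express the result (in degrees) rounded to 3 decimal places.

By the law of cosines, ZX² = XY² + YZ² − 2·XY·YZ·cos Y = 64845, so ZX ≈ 254.65.
Law of cosines again: cos Z = (YZ² + ZX² − XY²)/(2·YZ·ZX) ≈ 0.97758, so ∠Z ≈ 12.16°.

∠Z ≈ 12.156°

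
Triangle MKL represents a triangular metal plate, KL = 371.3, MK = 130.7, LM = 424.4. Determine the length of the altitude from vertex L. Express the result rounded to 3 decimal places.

Semiperimeter s = (371.3 + 424.4 + 130.7)/2 = 463.2.
Heron's formula: area = √(463.2·91.9·38.8·332.5) ≈ 23434.
The altitude from L has length 2·area/MK ≈ 358.6.

h_L ≈ 358.598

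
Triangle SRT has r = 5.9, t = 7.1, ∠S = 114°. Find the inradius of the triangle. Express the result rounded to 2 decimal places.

By the law of cosines, s² = r² + t² − 2·r·t·cos S = 119.3, so s ≈ 10.922.
Area = ½·r·t·sin S ≈ 19.134.
Semiperimeter p = (10.922+5.9+7.1)/2 = 11.961.
Inradius = area/p = 19.134/11.961 ≈ 1.5997.

1.60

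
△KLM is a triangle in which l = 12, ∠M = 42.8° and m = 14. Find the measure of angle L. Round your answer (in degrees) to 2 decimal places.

Law of sines: sin L = l·sin M/m ≈ 0.58238.
Since m ≥ l, only the acute value applies: ∠L ≈ 35.62°.
Then ∠K = 180° − ∠M − ∠L ≈ 101.58°.

∠L ≈ 35.62°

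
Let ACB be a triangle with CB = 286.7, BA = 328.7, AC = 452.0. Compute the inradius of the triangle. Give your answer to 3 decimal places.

Semiperimeter s = (286.7 + 328.7 + 452)/2 = 533.7.
Heron's formula: area = √(533.7·247·205·81.7) ≈ 46988.
Inradius = area/s = 46988/533.7 ≈ 88.042.

r ≈ 88.042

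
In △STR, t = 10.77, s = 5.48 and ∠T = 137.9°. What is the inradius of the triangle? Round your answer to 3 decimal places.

0.998

Law of sines: sin S = s·sin T/t ≈ 0.34113.
Since t ≥ s, only the acute value applies: ∠S ≈ 19.95°.
Then ∠R = 180° − ∠T − ∠S ≈ 22.15°.
Law of sines gives r = t·sin R/sin T ≈ 6.058.
Area = ½·t·s·sin R ≈ 11.128.
Semiperimeter p = (5.48+10.77+6.058)/2 = 11.154.
Inradius = area/p = 11.128/11.154 ≈ 0.9977.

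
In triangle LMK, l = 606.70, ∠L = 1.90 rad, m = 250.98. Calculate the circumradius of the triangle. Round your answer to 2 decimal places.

Law of sines: sin M = m·sin L/l ≈ 0.39147.
Since l ≥ m, only the acute value applies: ∠M ≈ 0.402 rad.
Then ∠K = π − ∠L − ∠M ≈ 0.839 rad.
Law of sines gives k = l·sin K/sin L ≈ 477.14.
Circumradius = l/(2 sin L) ≈ 320.56.

320.56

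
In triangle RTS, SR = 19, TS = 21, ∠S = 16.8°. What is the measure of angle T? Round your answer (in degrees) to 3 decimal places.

By the law of cosines, RT² = TS² + SR² − 2·TS·SR·cos S = 38.059, so RT ≈ 6.1692.
Law of cosines again: cos T = (RT² + TS² − SR²)/(2·RT·TS) ≈ 0.45564, so ∠T ≈ 62.89°.

62.894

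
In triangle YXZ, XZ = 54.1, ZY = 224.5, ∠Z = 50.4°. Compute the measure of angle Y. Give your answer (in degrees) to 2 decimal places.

12.37

By the law of cosines, YX² = XZ² + ZY² − 2·XZ·ZY·cos Z = 37843, so YX ≈ 194.53.
Law of cosines again: cos Y = (ZY² + YX² − XZ²)/(2·ZY·YX) ≈ 0.97677, so ∠Y ≈ 12.37°.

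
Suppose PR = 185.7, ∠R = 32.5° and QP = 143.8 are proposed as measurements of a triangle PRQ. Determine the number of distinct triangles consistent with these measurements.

PR·sin R = 185.7·sin(32.5°) ≈ 99.78.
Since PR sin R < QP < PR (99.78 < 143.8 < 185.7), two triangles exist.

2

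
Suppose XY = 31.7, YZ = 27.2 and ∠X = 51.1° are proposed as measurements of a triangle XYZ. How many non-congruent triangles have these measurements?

XY·sin X = 31.7·sin(51.1°) ≈ 24.67.
Since XY sin X < YZ < XY (24.67 < 27.2 < 31.7), two triangles exist.

2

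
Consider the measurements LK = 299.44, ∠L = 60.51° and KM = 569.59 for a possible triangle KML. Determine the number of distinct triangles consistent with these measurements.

LK·sin L = 299.44·sin(60.51°) ≈ 260.6.
Since KM ≥ LK, exactly one triangle exists.

1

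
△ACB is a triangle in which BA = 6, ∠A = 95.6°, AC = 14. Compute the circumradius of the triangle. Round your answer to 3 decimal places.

R ≈ 7.918

By the law of cosines, CB² = BA² + AC² − 2·BA·AC·cos A = 248.39, so CB ≈ 15.761.
Area = ½·BA·AC·sin A ≈ 41.8.
Circumradius = CB/(2 sin A) ≈ 7.918.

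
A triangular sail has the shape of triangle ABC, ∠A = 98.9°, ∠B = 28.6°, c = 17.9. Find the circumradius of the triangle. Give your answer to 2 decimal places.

The third angle is ∠C = 180° − ∠A − ∠B = 52.50°.
Law of sines: a = c·sin A/sin C ≈ 22.291.
Law of sines: b = c·sin B/sin C ≈ 10.8.
Circumradius = c/(2 sin C) ≈ 11.281.

11.28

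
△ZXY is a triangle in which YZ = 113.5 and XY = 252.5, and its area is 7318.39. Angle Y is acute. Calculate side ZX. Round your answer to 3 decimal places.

From area = ½·XY·YZ·sin Y, we get sin Y = 2·area/(XY·YZ) ≈ 0.51073.
Taking the acute solution, ∠Y ≈ 30.71°.
Law of cosines then gives ZX ≈ 165.41.

165.409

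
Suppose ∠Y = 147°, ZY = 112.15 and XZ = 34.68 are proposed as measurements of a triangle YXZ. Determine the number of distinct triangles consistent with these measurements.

ZY·sin Y = 112.15·sin(147°) ≈ 61.08.
Since ∠Y is not acute, a triangle exists only if XZ > ZY; here XZ ≤ ZY, so there is no triangle.

0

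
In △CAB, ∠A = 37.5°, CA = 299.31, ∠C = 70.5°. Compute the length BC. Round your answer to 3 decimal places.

The third angle is ∠B = 180° − ∠C − ∠A = 72.00°.
Law of sines: BC = CA·sin A/sin B ≈ 191.59.

191.585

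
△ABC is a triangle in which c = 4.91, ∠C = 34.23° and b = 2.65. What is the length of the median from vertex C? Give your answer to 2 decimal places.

Law of sines: sin B = b·sin C/c ≈ 0.30360.
Since c ≥ b, only the acute value applies: ∠B ≈ 17.67°.
Then ∠A = 180° − ∠C − ∠B ≈ 128.10°.
Law of sines gives a = c·sin A/sin C ≈ 6.8692.
Median from C: ½√(2·a² + 2·b² − c²) ≈ 4.591.

m_C ≈ 4.59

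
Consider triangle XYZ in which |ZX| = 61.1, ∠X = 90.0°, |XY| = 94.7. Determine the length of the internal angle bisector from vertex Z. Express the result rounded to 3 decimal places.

By the law of cosines, |YZ|² = |ZX|² + |XY|² − 2·|ZX|·|XY|·cos X = 12701, so |YZ| ≈ 112.7.
Law of cosines again: cos Z = (|YZ|² + |ZX|² − |XY|²)/(2·|YZ|·|ZX|) ≈ 0.54215, so ∠Z ≈ 57.17°.
The bisector from Z has length 2·|YZ|·|ZX|·cos(∠Z/2)/(|YZ|+|ZX|) ≈ 69.581.

t_Z ≈ 69.581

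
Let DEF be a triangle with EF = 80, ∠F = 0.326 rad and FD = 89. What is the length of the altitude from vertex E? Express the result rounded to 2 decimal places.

h_E ≈ 25.62

By the law of cosines, DE² = EF² + FD² − 2·EF·FD·cos F = 831.01, so DE ≈ 28.827.
Area = ½·EF·FD·sin F ≈ 1140.1.
The altitude from E has length 2·area/FD ≈ 25.621.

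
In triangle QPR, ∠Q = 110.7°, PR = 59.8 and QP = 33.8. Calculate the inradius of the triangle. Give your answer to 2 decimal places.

Law of sines: sin R = QP·sin Q/PR ≈ 0.52873.
Since PR ≥ QP, only the acute value applies: ∠R ≈ 31.92°.
Then ∠P = 180° − ∠Q − ∠R ≈ 37.38°.
Law of sines gives RQ = PR·sin P/sin Q ≈ 38.81.
Area = ½·PR·QP·sin P ≈ 613.55.
Semiperimeter s = (59.8+38.81+33.8)/2 = 66.205.
Inradius = area/s = 613.55/66.205 ≈ 9.2674.

9.27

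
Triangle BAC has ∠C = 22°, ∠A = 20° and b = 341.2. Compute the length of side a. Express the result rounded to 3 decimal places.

The third angle is ∠B = 180° − ∠A − ∠C = 138.00°.
Law of sines: a = b·sin A/sin B ≈ 174.4.

174.401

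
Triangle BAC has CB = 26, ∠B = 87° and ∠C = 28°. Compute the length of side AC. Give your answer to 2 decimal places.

The third angle is ∠A = 180° − ∠C − ∠B = 65.00°.
Law of sines: AC = CB·sin B/sin A ≈ 28.649.

28.65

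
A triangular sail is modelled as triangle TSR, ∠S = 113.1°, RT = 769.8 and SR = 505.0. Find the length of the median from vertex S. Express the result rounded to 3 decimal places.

Law of sines: sin T = SR·sin S/RT ≈ 0.60342.
Since RT ≥ SR, only the acute value applies: ∠T ≈ 37.11°.
Then ∠R = 180° − ∠S − ∠T ≈ 29.79°.
Law of sines gives TS = RT·sin R/sin S ≈ 415.73.
Median from S: ½√(2·TS² + 2·SR² − RT²) ≈ 256.48.

256.475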